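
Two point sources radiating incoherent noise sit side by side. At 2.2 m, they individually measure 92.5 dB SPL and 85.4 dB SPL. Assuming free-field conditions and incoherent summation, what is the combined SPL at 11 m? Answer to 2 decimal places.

79.29 dB SPL

Combined at 2.2 m: 10·log₁₀(10^(92.5/10)+10^(85.4/10)) = 93.274 dB SPL.
Then apply −20·log₁₀(11/2.2) = -13.979 dB → 79.29 dB SPL.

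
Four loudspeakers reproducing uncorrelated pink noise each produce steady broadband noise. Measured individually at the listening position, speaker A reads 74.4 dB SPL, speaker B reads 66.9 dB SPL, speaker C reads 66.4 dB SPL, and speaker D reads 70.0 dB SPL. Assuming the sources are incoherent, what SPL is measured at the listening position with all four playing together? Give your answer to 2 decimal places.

Incoherent sources sum as intensities:
L_total = 10·log₁₀(10^(74.4/10) + 10^(66.9/10) + 10^(66.4/10) + 10^(70.0/10)) = 10·log₁₀(46810000) = 76.70 dB SPL.

76.70 dB SPL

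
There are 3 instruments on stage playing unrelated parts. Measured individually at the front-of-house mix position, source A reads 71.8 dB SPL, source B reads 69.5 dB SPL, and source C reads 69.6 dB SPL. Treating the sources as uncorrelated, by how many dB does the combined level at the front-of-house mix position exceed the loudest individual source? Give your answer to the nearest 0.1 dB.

3.4 dB

Add the sources as powers (linear), then convert back to dB:
L_total = 10·log₁₀(10^(71.8/10) + 10^(69.5/10) + 10^(69.6/10)) = 75.21 dB SPL.
Excess over the loudest (71.8 dB): 75.21 − 71.8 = 3.4 dB.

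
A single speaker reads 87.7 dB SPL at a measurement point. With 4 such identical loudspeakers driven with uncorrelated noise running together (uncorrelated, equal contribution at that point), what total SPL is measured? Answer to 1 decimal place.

93.7 dB SPL

4 equal incoherent sources raise the level by 10·log₁₀(4) = 6.02 dB.
L_total = 87.7 + 6.02 = 93.7 dB SPL.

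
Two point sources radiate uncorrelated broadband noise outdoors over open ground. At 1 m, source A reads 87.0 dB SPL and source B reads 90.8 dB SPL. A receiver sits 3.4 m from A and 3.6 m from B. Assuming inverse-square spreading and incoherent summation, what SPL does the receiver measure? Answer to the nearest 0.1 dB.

81.3 dB SPL

At the listener: L_A = 87.0 − 20·log₁₀(3.4) = 76.37 dB; L_B = 90.8 − 20·log₁₀(3.6) = 79.67 dB.
Combined: 10·log₁₀(10^(76.37/10)+10^(79.67/10)) = 81.3 dB SPL.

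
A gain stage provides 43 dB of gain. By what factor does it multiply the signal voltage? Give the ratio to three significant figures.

Voltage ratio = 10^(dB/20).
10^(43/20) = 10^(2.150) = 141.

141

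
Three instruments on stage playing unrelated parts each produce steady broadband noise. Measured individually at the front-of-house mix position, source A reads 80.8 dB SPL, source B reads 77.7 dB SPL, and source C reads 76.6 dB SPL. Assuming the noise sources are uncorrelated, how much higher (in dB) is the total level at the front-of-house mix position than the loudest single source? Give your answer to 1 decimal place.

Add the sources as powers (linear), then convert back to dB:
L_total = 10·log₁₀(10^(80.8/10) + 10^(77.7/10) + 10^(76.6/10)) = 83.52 dB SPL.
Excess over the loudest (80.8 dB): 83.52 − 80.8 = 2.7 dB.

2.7 dB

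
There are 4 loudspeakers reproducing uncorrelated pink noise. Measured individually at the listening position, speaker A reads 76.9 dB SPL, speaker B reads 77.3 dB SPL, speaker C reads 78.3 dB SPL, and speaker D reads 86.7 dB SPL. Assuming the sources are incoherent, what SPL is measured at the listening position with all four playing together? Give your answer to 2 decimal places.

88.05 dB SPL

Add the sources as powers (linear), then convert back to dB:
L_total = 10·log₁₀(10^(76.9/10) + 10^(77.3/10) + 10^(78.3/10) + 10^(86.7/10)) = 10·log₁₀(638000000) = 88.05 dB SPL.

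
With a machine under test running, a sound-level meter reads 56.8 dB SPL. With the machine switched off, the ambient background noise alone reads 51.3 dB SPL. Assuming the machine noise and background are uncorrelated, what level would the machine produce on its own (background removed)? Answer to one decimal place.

55.4 dB SPL

Remove the background by subtracting linear intensities:
L_src = 10·log₁₀(10^(56.8/10) − 10^(51.3/10)) = 10·log₁₀(343700) = 55.4 dB SPL.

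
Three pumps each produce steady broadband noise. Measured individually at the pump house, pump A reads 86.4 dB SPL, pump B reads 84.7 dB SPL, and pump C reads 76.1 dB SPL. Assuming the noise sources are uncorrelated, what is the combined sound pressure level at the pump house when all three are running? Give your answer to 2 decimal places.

88.88 dB SPL

Uncorrelated sources add in intensity (power), not in dB.
L_total = 10·log₁₀(10^(86.4/10) + 10^(84.7/10) + 10^(76.1/10)) = 10·log₁₀(772400000) = 88.88 dB SPL.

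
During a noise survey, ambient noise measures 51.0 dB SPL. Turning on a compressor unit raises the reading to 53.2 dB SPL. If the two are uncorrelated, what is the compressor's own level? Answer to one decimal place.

49.2 dB SPL

Background correction is a power subtraction:
L_src = 10·log₁₀(10^(53.2/10) − 10^(51.0/10)) = 10·log₁₀(83040) = 49.2 dB SPL.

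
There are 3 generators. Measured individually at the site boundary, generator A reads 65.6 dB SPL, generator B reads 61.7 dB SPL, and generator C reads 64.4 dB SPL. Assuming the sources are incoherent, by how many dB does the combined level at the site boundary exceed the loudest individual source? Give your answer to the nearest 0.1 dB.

3.4 dB

Add the sources as powers (linear), then convert back to dB:
L_total = 10·log₁₀(10^(65.6/10) + 10^(61.7/10) + 10^(64.4/10)) = 68.96 dB SPL.
Excess over the loudest (65.6 dB): 68.96 − 65.6 = 3.4 dB.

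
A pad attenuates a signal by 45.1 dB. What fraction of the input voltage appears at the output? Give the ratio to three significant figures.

0.00556

Voltage ratio = 10^(dB/20).
10^(-45.1/20) = 10^(-2.255) = 0.00556.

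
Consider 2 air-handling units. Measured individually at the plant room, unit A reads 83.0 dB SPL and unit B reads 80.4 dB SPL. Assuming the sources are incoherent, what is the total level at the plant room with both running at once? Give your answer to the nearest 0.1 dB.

Add the sources as powers (linear), then convert back to dB:
L_total = 10·log₁₀(10^(83.0/10) + 10^(80.4/10)) = 10·log₁₀(309200000) = 84.9 dB SPL.

84.9 dB SPL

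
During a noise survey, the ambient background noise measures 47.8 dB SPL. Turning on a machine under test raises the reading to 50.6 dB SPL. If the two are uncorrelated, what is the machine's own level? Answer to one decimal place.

Subtract intensities: L_src = 10·log₁₀(10^(L_total/10) − 10^(L_bg/10)).
L_src = 10·log₁₀(10^(50.6/10) − 10^(47.8/10)) = 10·log₁₀(54560) = 47.4 dB SPL.

47.4 dB SPL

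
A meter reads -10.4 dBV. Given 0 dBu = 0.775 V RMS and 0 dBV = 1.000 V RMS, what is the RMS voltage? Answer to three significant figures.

0.302 V

V = 1.000 V × 10^(-10.4/20).
= 1.000 × 0.3020 = 0.302 V.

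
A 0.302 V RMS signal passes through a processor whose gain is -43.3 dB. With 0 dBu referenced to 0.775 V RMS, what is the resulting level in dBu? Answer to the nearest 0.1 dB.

Input level: 20·log₁₀(0.302/0.775) = -8.19 dBu.
Output: -8.19 − 43.3 = -51.5 dBu.

-51.5 dBu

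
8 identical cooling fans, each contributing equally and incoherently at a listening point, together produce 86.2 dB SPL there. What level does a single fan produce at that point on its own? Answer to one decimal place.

8 equal incoherent sources add 10·log₁₀(8) = 9.03 dB over one source.
L_one = 86.2 − 9.03 = 77.2 dB SPL.

77.2 dB SPL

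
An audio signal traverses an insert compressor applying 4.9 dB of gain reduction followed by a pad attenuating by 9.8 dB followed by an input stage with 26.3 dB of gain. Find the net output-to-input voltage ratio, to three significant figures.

3.80

Net gain = (−4.9) + (−9.8) + 26.3 = 11.6 dB.
Voltage ratio = 10^(11.6/20) = 3.80.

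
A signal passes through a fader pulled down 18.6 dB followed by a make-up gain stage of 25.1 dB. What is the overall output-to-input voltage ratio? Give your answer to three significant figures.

2.11

Net gain = (−18.6) + 25.1 = 6.5 dB.
Voltage ratio = 10^(6.5/20) = 2.11.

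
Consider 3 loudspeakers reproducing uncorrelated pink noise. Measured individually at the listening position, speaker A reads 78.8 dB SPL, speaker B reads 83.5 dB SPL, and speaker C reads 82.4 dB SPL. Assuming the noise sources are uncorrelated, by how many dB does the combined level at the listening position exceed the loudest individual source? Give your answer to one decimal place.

3.3 dB

Uncorrelated sources add in intensity (power), not in dB.
L_total = 10·log₁₀(10^(78.8/10) + 10^(83.5/10) + 10^(82.4/10)) = 86.75 dB SPL.
Excess over the loudest (83.5 dB): 86.75 − 83.5 = 3.3 dB.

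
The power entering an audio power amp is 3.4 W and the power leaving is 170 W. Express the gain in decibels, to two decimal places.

Power is a power quantity, so gain = 10·log₁₀(P_out/P_in).
10·log₁₀(170/3.4) = 10·log₁₀(50.00) = 16.99 dB.

16.99 dB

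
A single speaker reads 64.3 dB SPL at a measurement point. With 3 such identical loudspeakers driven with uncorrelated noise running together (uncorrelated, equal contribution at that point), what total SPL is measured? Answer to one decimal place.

3 equal incoherent sources raise the level by 10·log₁₀(3) = 4.77 dB.
L_total = 64.3 + 4.77 = 69.1 dB SPL.

69.1 dB SPL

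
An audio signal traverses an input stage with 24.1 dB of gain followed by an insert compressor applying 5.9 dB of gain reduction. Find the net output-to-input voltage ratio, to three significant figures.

Net gain = 24.1 + (−5.9) = 18.2 dB.
Voltage ratio = 10^(18.2/20) = 8.13.

8.13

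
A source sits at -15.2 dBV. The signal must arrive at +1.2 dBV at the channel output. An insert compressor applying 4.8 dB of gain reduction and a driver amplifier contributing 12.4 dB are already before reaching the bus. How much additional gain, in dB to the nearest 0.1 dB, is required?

8.8 dB

The required make-up gain is the shortfall in the dB sum.
G = +1.2 − (-15.2) + 4.8 − 12.4 = 8.8 dB.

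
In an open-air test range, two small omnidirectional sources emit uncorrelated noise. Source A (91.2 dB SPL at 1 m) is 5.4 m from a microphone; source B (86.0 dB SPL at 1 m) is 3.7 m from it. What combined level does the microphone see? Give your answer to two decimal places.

78.71 dB SPL

At the listener: L_A = 91.2 − 20·log₁₀(5.4) = 76.552 dB; L_B = 86.0 − 20·log₁₀(3.7) = 74.636 dB.
Combined: 10·log₁₀(10^(76.552/10)+10^(74.636/10)) = 78.71 dB SPL.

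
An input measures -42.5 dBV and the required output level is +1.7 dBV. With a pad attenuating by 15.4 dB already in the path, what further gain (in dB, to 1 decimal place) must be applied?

The required make-up gain is the shortfall in the dB sum.
G = +1.7 − (-42.5) + 15.4 = 59.6 dB.

59.6 dB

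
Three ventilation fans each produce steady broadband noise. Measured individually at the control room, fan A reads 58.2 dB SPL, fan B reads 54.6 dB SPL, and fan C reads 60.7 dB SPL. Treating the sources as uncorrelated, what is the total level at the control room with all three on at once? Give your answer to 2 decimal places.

63.27 dB SPL

Incoherent sources sum as intensities:
L_total = 10·log₁₀(10^(58.2/10) + 10^(54.6/10) + 10^(60.7/10)) = 10·log₁₀(2124000) = 63.27 dB SPL.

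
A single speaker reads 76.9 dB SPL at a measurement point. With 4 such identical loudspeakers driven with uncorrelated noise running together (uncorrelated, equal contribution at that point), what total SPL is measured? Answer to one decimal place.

4 equal incoherent sources raise the level by 10·log₁₀(4) = 6.02 dB.
L_total = 76.9 + 6.02 = 82.9 dB SPL.

82.9 dB SPL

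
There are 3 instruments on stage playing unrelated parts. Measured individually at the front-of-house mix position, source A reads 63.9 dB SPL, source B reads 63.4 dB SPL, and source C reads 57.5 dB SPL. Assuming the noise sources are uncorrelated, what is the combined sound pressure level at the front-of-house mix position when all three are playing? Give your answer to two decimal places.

Incoherent sources sum as intensities:
L_total = 10·log₁₀(10^(63.9/10) + 10^(63.4/10) + 10^(57.5/10)) = 10·log₁₀(5205000) = 67.16 dB SPL.

67.16 dB SPL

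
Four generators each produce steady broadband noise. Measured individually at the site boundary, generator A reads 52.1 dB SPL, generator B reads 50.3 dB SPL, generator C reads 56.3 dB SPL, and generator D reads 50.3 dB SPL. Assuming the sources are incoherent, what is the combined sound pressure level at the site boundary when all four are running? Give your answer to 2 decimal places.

Add the sources as powers (linear), then convert back to dB:
L_total = 10·log₁₀(10^(52.1/10) + 10^(50.3/10) + 10^(56.3/10) + 10^(50.3/10)) = 10·log₁₀(803100) = 59.05 dB SPL.

59.05 dB SPL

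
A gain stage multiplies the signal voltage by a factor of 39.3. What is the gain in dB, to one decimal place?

Voltage is an amplitude quantity, so gain = 20·log₁₀(V_out/V_in).
20·log₁₀(39.3) = 31.9 dB.

31.9 dB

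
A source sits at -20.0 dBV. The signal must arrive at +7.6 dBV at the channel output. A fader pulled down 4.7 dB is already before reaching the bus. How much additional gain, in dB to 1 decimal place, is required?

32.3 dB

The required make-up gain is the shortfall in the dB sum.
G = +7.6 − (-20.0) + 4.7 = 32.3 dB.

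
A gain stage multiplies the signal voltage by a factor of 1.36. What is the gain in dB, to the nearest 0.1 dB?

Voltage is an amplitude quantity, so gain = 20·log₁₀(V_out/V_in).
20·log₁₀(1.36) = 2.7 dB.

2.7 dB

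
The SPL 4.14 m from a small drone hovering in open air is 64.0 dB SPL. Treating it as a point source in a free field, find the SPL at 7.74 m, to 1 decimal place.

58.6 dB SPL

For a point source in a free field, ΔL = −20·log₁₀(d₂/d₁).
ΔL = −20·log₁₀(7.74/4.14) = -5.43 dB, so L₂ = 64.0 + (-5.43) = 58.6 dB SPL.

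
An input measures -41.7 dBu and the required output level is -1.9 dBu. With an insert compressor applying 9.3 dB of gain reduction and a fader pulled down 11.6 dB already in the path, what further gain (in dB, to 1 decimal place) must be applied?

The required make-up gain is the shortfall in the dB sum.
G = -1.9 − (-41.7) + 9.3 + 11.6 = 60.7 dB.

60.7 dB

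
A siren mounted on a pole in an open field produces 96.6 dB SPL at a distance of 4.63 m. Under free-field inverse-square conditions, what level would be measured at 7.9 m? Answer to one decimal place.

Inverse-square spreading gives ΔL = −20·log₁₀(d₂/d₁).
ΔL = −20·log₁₀(7.9/4.63) = -4.64 dB, so L₂ = 96.6 + (-4.64) = 92.0 dB SPL.

92.0 dB SPL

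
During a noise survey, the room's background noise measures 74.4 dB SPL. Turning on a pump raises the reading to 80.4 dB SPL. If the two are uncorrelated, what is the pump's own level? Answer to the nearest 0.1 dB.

79.1 dB SPL

Subtract intensities: L_src = 10·log₁₀(10^(L_total/10) − 10^(L_bg/10)).
L_src = 10·log₁₀(10^(80.4/10) − 10^(74.4/10)) = 10·log₁₀(82110000) = 79.1 dB SPL.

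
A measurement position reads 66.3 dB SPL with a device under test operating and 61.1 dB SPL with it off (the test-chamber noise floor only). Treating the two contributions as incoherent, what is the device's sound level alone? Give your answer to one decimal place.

64.7 dB SPL

Remove the background by subtracting linear intensities:
L_src = 10·log₁₀(10^(66.3/10) − 10^(61.1/10)) = 10·log₁₀(2978000) = 64.7 dB SPL.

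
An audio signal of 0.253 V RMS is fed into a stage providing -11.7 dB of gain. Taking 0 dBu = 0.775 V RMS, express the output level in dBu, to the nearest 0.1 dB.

Input level: 20·log₁₀(0.253/0.775) = -9.72 dBu.
Output: -9.72 − 11.7 = -21.4 dBu.

-21.4 dBu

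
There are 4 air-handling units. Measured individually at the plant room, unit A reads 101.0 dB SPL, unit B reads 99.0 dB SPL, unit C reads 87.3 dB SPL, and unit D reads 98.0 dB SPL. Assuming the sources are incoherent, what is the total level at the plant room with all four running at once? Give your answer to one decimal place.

104.4 dB SPL

Uncorrelated sources add in intensity (power), not in dB.
L_total = 10·log₁₀(10^(101.0/10) + 10^(99.0/10) + 10^(87.3/10) + 10^(98.0/10)) = 10·log₁₀(27379000000) = 104.4 dB SPL.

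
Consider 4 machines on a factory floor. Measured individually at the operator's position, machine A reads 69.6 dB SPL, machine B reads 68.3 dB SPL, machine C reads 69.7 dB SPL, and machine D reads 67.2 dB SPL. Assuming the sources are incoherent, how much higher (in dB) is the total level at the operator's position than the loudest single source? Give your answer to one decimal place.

5.1 dB

Add the sources as powers (linear), then convert back to dB:
L_total = 10·log₁₀(10^(69.6/10) + 10^(68.3/10) + 10^(69.7/10) + 10^(67.2/10)) = 74.84 dB SPL.
Excess over the loudest (69.7 dB): 74.84 − 69.7 = 5.1 dB.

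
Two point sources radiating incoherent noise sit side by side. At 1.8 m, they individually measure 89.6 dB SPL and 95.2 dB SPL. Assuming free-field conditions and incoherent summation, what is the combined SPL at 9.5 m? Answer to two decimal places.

81.81 dB SPL

Combined at 1.8 m: 10·log₁₀(10^(89.6/10)+10^(95.2/10)) = 96.257 dB SPL.
Then apply −20·log₁₀(9.5/1.8) = -14.449 dB → 81.81 dB SPL.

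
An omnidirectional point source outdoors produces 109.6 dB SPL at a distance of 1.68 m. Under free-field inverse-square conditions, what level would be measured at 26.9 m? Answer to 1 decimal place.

Free-field point source: level drops by 20·log₁₀ of the distance ratio.
ΔL = −20·log₁₀(26.9/1.68) = -24.09 dB, so L₂ = 109.6 + (-24.09) = 85.5 dB SPL.

85.5 dB SPL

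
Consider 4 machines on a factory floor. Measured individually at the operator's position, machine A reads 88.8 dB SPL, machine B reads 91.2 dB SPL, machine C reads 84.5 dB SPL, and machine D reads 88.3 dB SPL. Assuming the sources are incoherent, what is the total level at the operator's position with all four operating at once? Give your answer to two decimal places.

94.82 dB SPL

Add the sources as powers (linear), then convert back to dB:
L_total = 10·log₁₀(10^(88.8/10) + 10^(91.2/10) + 10^(84.5/10) + 10^(88.3/10)) = 10·log₁₀(3035000000) = 94.82 dB SPL.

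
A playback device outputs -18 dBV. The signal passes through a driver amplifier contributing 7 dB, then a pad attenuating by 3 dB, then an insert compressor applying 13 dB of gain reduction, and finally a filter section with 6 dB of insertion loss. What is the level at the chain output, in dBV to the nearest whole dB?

Gain stages sum in dB:
-18 + 7 − 3 − 13 − 6 = -33 dBV.

-33 dBV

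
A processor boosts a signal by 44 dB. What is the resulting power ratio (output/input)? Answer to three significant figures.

25100

Power ratio = 10^(dB/10).
10^(44/10) = 10^(4.400) = 25100.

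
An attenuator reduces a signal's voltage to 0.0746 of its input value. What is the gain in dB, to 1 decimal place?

-22.5 dB

Voltage is an amplitude quantity, so gain = 20·log₁₀(V_out/V_in).
20·log₁₀(0.0746) = -22.5 dB.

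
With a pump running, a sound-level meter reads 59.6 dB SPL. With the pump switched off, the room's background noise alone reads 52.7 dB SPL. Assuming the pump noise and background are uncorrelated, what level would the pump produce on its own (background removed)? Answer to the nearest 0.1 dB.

58.6 dB SPL

Remove the background by subtracting linear intensities:
L_src = 10·log₁₀(10^(59.6/10) − 10^(52.7/10)) = 10·log₁₀(725800) = 58.6 dB SPL.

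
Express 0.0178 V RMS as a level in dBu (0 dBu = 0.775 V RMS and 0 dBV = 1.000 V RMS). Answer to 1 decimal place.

-32.8 dBu

dBu = 20·log₁₀(V / 0.775 V).
20·log₁₀(0.0178/0.775) = -32.8 dBu.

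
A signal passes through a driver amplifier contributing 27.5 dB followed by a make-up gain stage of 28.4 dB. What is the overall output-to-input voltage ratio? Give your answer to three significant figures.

624

Net gain = 27.5 + 28.4 = 55.9 dB.
Voltage ratio = 10^(55.9/20) = 624.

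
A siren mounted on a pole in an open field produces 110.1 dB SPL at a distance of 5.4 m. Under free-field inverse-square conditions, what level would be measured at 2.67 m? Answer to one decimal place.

Free-field point source: level drops by 20·log₁₀ of the distance ratio.
ΔL = −20·log₁₀(2.67/5.4) = 6.12 dB, so L₂ = 110.1 + (6.12) = 116.2 dB SPL.

116.2 dB SPL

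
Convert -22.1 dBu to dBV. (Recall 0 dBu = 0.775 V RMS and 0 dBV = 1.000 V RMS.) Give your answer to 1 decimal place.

-24.3 dBV

The offset between the scales is 20·log₁₀(0.775/1.000) = −2.214 dB.
So dBV = -22.1 − 2.214 = -24.3 dBV.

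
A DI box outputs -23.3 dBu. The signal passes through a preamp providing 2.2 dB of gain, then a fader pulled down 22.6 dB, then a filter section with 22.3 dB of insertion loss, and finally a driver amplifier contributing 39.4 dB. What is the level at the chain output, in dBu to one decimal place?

-26.6 dBu

In dB, series stages simply add:
-23.3 + 2.2 − 22.6 − 22.3 + 39.4 = -26.6 dBu.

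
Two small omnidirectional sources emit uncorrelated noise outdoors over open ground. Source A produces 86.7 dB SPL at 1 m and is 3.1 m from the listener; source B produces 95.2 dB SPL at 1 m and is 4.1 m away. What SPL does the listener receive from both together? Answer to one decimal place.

At the listener: L_A = 86.7 − 20·log₁₀(3.1) = 76.87 dB; L_B = 95.2 − 20·log₁₀(4.1) = 82.94 dB.
Combined: 10·log₁₀(10^(76.87/10)+10^(82.94/10)) = 83.9 dB SPL.

83.9 dB SPL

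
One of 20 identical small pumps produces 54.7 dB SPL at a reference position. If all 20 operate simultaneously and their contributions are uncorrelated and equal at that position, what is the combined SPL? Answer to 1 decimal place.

20 equal incoherent sources raise the level by 10·log₁₀(20) = 13.01 dB.
L_total = 54.7 + 13.01 = 67.7 dB SPL.

67.7 dB SPL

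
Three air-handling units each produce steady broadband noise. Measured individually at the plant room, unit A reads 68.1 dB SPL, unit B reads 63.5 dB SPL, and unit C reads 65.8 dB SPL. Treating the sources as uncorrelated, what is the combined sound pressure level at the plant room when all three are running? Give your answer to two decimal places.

70.97 dB SPL

Add the sources as powers (linear), then convert back to dB:
L_total = 10·log₁₀(10^(68.1/10) + 10^(63.5/10) + 10^(65.8/10)) = 10·log₁₀(12500000) = 70.97 dB SPL.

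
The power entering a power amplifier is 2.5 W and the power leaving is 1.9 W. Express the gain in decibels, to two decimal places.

-1.19 dB

Power is a power quantity, so gain = 10·log₁₀(P_out/P_in).
10·log₁₀(1.9/2.5) = 10·log₁₀(0.7600) = -1.19 dB.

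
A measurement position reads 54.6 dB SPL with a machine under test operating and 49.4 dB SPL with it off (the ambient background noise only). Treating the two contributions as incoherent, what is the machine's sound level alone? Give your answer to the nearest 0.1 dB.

53.0 dB SPL

Background correction is a power subtraction:
L_src = 10·log₁₀(10^(54.6/10) − 10^(49.4/10)) = 10·log₁₀(201300) = 53.0 dB SPL.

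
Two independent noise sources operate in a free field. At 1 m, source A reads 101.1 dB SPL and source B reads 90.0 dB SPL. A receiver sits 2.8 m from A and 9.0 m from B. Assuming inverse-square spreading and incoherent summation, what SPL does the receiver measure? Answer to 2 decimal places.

92.19 dB SPL

At the listener: L_A = 101.1 − 20·log₁₀(2.8) = 92.157 dB; L_B = 90.0 − 20·log₁₀(9.0) = 70.915 dB.
Combined: 10·log₁₀(10^(92.157/10)+10^(70.915/10)) = 92.19 dB SPL.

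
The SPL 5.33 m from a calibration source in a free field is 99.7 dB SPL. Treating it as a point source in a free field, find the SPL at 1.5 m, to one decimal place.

110.7 dB SPL

Free-field point source: level drops by 20·log₁₀ of the distance ratio.
ΔL = −20·log₁₀(1.5/5.33) = 11.01 dB, so L₂ = 99.7 + (11.01) = 110.7 dB SPL.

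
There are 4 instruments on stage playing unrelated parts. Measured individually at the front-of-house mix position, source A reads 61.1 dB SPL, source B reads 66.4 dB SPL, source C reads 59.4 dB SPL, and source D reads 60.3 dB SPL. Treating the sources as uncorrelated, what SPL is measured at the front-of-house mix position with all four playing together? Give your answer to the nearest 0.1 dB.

68.8 dB SPL

Add the sources as powers (linear), then convert back to dB:
L_total = 10·log₁₀(10^(61.1/10) + 10^(66.4/10) + 10^(59.4/10) + 10^(60.3/10)) = 10·log₁₀(7596000) = 68.8 dB SPL.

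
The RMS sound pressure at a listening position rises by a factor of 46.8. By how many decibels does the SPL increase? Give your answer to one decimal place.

SPL change from a pressure ratio uses the 20·log₁₀ form:
20·log₁₀(46.8) = 33.4 dB.

33.4 dB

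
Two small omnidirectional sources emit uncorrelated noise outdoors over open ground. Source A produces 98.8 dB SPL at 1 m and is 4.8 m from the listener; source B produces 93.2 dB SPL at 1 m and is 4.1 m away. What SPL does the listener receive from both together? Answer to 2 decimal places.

86.57 dB SPL

At the listener: L_A = 98.8 − 20·log₁₀(4.8) = 85.175 dB; L_B = 93.2 − 20·log₁₀(4.1) = 80.944 dB.
Combined: 10·log₁₀(10^(85.175/10)+10^(80.944/10)) = 86.57 dB SPL.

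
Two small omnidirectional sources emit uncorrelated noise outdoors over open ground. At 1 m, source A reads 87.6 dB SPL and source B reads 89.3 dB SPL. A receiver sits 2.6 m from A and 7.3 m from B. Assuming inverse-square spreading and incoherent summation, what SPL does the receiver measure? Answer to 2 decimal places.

At the listener: L_A = 87.6 − 20·log₁₀(2.6) = 79.301 dB; L_B = 89.3 − 20·log₁₀(7.3) = 72.034 dB.
Combined: 10·log₁₀(10^(79.301/10)+10^(72.034/10)) = 80.05 dB SPL.

80.05 dB SPL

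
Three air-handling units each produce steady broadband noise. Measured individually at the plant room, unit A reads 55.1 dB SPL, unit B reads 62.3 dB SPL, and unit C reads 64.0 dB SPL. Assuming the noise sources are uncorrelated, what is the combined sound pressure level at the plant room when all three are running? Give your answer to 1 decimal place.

66.6 dB SPL

Uncorrelated sources add in intensity (power), not in dB.
L_total = 10·log₁₀(10^(55.1/10) + 10^(62.3/10) + 10^(64.0/10)) = 10·log₁₀(4534000) = 66.6 dB SPL.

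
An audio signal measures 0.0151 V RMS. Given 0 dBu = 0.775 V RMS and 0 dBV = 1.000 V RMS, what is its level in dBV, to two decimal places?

dBV = 20·log₁₀(V / 1.000 V).
20·log₁₀(0.0151/1.000) = -36.42 dBV.

-36.42 dBV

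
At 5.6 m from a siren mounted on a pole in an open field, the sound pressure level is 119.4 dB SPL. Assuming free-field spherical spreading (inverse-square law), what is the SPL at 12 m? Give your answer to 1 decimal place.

Free-field point source: level drops by 20·log₁₀ of the distance ratio.
ΔL = −20·log₁₀(12/5.6) = -6.62 dB, so L₂ = 119.4 + (-6.62) = 112.8 dB SPL.

112.8 dB SPL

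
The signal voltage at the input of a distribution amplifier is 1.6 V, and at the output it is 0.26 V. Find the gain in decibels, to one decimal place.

Voltage is an amplitude quantity, so gain = 20·log₁₀(V_out/V_in).
20·log₁₀(0.26/1.6) = 20·log₁₀(0.1625) = -15.8 dB.

-15.8 dB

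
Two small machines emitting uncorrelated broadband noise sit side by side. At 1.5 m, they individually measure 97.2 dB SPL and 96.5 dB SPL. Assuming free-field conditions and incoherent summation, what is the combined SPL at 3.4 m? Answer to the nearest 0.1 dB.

92.8 dB SPL

Combined at 1.5 m: 10·log₁₀(10^(97.2/10)+10^(96.5/10)) = 99.87 dB SPL.
Then apply −20·log₁₀(3.4/1.5) = -7.11 dB → 92.8 dB SPL.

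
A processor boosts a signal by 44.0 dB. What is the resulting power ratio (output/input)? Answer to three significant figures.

25100

Power ratio = 10^(dB/10).
10^(44.0/10) = 10^(4.400) = 25100.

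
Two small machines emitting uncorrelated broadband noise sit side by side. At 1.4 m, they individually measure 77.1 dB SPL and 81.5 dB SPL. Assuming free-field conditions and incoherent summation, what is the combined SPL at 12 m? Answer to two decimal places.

Combined at 1.4 m: 10·log₁₀(10^(77.1/10)+10^(81.5/10)) = 82.845 dB SPL.
Then apply −20·log₁₀(12/1.4) = -18.661 dB → 64.18 dB SPL.

64.18 dB SPL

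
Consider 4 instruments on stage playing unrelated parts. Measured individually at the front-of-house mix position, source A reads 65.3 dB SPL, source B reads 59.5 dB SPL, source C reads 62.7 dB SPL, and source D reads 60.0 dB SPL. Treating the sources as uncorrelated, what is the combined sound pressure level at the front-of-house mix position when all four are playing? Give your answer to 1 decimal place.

68.5 dB SPL

Incoherent sources sum as intensities:
L_total = 10·log₁₀(10^(65.3/10) + 10^(59.5/10) + 10^(62.7/10) + 10^(60.0/10)) = 10·log₁₀(7142000) = 68.5 dB SPL.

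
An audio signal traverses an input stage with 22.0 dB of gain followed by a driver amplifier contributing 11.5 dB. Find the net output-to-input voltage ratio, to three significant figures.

Net gain = 22.0 + 11.5 = 33.5 dB.
Voltage ratio = 10^(33.5/20) = 47.3.

47.3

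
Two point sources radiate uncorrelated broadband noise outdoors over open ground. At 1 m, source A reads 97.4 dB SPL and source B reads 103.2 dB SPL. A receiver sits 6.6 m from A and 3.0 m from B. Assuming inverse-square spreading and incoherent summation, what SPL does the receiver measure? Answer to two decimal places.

At the listener: L_A = 97.4 − 20·log₁₀(6.6) = 81.009 dB; L_B = 103.2 − 20·log₁₀(3.0) = 93.658 dB.
Combined: 10·log₁₀(10^(81.009/10)+10^(93.658/10)) = 93.89 dB SPL.

93.89 dB SPL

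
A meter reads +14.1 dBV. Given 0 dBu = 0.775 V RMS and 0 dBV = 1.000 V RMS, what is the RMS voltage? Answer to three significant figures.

V = 1.000 V × 10^(+14.1/20).
= 1.000 × 5.070 = 5.07 V.

5.07 V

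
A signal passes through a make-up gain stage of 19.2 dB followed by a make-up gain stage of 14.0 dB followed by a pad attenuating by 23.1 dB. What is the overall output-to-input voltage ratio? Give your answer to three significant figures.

Net gain = 19.2 + 14.0 + (−23.1) = 10.1 dB.
Voltage ratio = 10^(10.1/20) = 3.20.

3.20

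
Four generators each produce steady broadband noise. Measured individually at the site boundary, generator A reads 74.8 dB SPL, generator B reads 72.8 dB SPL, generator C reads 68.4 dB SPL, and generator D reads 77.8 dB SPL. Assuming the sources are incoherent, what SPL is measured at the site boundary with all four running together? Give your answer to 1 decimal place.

80.7 dB SPL

Incoherent sources sum as intensities:
L_total = 10·log₁₀(10^(74.8/10) + 10^(72.8/10) + 10^(68.4/10) + 10^(77.8/10)) = 10·log₁₀(116400000) = 80.7 dB SPL.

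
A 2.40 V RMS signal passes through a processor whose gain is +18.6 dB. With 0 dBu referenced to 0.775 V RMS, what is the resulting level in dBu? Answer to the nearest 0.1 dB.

+28.4 dBu

Input level: 20·log₁₀(2.40/0.775) = 9.82 dBu.
Output: 9.82 + 18.6 = +28.4 dBu.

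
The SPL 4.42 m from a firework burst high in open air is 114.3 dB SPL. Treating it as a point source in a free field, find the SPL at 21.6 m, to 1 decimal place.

100.5 dB SPL

Inverse-square spreading gives ΔL = −20·log₁₀(d₂/d₁).
ΔL = −20·log₁₀(21.6/4.42) = -13.78 dB, so L₂ = 114.3 + (-13.78) = 100.5 dB SPL.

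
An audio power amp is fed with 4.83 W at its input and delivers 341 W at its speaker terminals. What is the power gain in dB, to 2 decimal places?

18.49 dB

For a power ratio, dB = 10·log₁₀(P₂/P₁).
10·log₁₀(341/4.83) = 10·log₁₀(70.60) = 18.49 dB.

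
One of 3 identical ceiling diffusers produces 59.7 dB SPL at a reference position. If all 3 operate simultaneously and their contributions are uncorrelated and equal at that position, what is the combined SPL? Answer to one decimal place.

64.5 dB SPL

3 equal incoherent sources raise the level by 10·log₁₀(3) = 4.77 dB.
L_total = 59.7 + 4.77 = 64.5 dB SPL.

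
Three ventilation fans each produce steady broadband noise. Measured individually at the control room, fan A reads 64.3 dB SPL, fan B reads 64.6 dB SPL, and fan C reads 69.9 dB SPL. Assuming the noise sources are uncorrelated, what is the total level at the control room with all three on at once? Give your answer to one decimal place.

71.9 dB SPL

Add the sources as powers (linear), then convert back to dB:
L_total = 10·log₁₀(10^(64.3/10) + 10^(64.6/10) + 10^(69.9/10)) = 10·log₁₀(15350000) = 71.9 dB SPL.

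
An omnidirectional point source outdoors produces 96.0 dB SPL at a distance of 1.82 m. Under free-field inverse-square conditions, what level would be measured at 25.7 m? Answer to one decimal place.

Free-field point source: level drops by 20·log₁₀ of the distance ratio.
ΔL = −20·log₁₀(25.7/1.82) = -23.00 dB, so L₂ = 96.0 + (-23.00) = 73.0 dB SPL.

73.0 dB SPL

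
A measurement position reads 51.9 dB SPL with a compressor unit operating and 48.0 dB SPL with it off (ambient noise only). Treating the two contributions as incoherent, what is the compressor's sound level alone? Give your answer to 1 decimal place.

Background correction is a power subtraction:
L_src = 10·log₁₀(10^(51.9/10) − 10^(48.0/10)) = 10·log₁₀(91790) = 49.6 dB SPL.

49.6 dB SPL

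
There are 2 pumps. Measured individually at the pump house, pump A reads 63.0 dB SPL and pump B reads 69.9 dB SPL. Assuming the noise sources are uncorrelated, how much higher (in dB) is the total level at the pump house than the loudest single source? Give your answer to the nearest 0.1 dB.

Uncorrelated sources add in intensity (power), not in dB.
L_total = 10·log₁₀(10^(63.0/10) + 10^(69.9/10)) = 70.71 dB SPL.
Excess over the loudest (69.9 dB): 70.71 − 69.9 = 0.8 dB.

0.8 dB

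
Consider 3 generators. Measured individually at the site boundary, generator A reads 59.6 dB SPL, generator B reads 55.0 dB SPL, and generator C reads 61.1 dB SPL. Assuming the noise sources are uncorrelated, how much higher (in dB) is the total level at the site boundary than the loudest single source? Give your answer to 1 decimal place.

2.9 dB

Add the sources as powers (linear), then convert back to dB:
L_total = 10·log₁₀(10^(59.6/10) + 10^(55.0/10) + 10^(61.1/10)) = 64.01 dB SPL.
Excess over the loudest (61.1 dB): 64.01 − 61.1 = 2.9 dB.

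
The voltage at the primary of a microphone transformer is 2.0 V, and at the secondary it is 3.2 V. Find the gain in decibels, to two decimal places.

Voltage is an amplitude quantity, so gain = 20·log₁₀(V_out/V_in).
20·log₁₀(3.2/2.0) = 20·log₁₀(1.600) = 4.08 dB.

4.08 dB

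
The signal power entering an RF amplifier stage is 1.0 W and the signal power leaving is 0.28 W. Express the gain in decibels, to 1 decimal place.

Power is a power quantity, so gain = 10·log₁₀(P_out/P_in).
10·log₁₀(0.28/1.0) = 10·log₁₀(0.2800) = -5.5 dB.

-5.5 dB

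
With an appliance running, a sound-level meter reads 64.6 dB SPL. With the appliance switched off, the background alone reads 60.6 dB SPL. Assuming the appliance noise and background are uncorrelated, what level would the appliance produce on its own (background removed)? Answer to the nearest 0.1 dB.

62.4 dB SPL

Subtract intensities: L_src = 10·log₁₀(10^(L_total/10) − 10^(L_bg/10)).
L_src = 10·log₁₀(10^(64.6/10) − 10^(60.6/10)) = 10·log₁₀(1736000) = 62.4 dB SPL.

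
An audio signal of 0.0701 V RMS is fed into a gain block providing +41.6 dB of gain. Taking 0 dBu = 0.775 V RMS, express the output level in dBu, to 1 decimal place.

Input level: 20·log₁₀(0.0701/0.775) = -20.87 dBu.
Output: -20.87 + 41.6 = +20.7 dBu.

+20.7 dBu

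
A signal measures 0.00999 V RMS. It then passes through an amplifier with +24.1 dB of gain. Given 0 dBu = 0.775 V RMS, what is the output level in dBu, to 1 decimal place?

Input level: 20·log₁₀(0.00999/0.775) = -37.79 dBu.
Output: -37.79 + 24.1 = -13.7 dBu.

-13.7 dBu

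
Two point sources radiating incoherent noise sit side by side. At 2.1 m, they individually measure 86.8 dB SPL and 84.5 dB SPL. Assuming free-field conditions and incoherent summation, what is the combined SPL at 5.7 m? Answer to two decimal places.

80.14 dB SPL

Combined at 2.1 m: 10·log₁₀(10^(86.8/10)+10^(84.5/10)) = 88.811 dB SPL.
Then apply −20·log₁₀(5.7/2.1) = -8.673 dB → 80.14 dB SPL.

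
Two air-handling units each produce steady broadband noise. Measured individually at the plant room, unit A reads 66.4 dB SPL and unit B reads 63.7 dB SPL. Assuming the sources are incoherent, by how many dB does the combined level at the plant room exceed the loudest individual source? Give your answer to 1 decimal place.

Uncorrelated sources add in intensity (power), not in dB.
L_total = 10·log₁₀(10^(66.4/10) + 10^(63.7/10)) = 68.27 dB SPL.
Excess over the loudest (66.4 dB): 68.27 − 66.4 = 1.9 dB.

1.9 dB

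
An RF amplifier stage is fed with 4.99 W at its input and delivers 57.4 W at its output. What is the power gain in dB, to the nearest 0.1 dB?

10.6 dB

For a power ratio, dB = 10·log₁₀(P₂/P₁).
10·log₁₀(57.4/4.99) = 10·log₁₀(11.50) = 10.6 dB.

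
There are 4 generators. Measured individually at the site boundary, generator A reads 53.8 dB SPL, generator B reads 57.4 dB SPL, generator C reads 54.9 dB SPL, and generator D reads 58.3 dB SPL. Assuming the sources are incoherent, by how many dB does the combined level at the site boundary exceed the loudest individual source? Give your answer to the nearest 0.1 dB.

Uncorrelated sources add in intensity (power), not in dB.
L_total = 10·log₁₀(10^(53.8/10) + 10^(57.4/10) + 10^(54.9/10) + 10^(58.3/10)) = 62.49 dB SPL.
Excess over the loudest (58.3 dB): 62.49 − 58.3 = 4.2 dB.

4.2 dB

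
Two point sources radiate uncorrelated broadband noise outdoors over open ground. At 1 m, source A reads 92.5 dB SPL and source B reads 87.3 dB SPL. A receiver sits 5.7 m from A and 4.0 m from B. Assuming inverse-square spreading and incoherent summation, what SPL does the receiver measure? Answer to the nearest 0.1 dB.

79.5 dB SPL

At the listener: L_A = 92.5 − 20·log₁₀(5.7) = 77.38 dB; L_B = 87.3 − 20·log₁₀(4.0) = 75.26 dB.
Combined: 10·log₁₀(10^(77.38/10)+10^(75.26/10)) = 79.5 dB SPL.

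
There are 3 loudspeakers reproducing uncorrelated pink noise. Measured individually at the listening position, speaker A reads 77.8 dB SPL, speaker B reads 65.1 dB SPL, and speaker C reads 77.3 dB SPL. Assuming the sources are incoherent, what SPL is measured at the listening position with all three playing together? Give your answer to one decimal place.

Uncorrelated sources add in intensity (power), not in dB.
L_total = 10·log₁₀(10^(77.8/10) + 10^(65.1/10) + 10^(77.3/10)) = 10·log₁₀(117200000) = 80.7 dB SPL.

80.7 dB SPL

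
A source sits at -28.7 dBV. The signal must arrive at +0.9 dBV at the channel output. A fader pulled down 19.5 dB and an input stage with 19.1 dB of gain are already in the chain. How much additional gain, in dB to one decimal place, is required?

The required make-up gain is the shortfall in the dB sum.
G = +0.9 − (-28.7) + 19.5 − 19.1 = 30.0 dB.

30.0 dB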